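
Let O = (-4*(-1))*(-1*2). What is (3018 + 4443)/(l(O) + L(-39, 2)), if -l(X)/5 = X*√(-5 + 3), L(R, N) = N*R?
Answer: -290979/4642 - 74610*I*√2/2321 ≈ -62.684 - 45.461*I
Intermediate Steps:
O = -8 (O = 4*(-2) = -8)
l(X) = -5*I*X*√2 (l(X) = -5*X*√(-5 + 3) = -5*X*√(-2) = -5*X*I*√2 = -5*I*X*√2)
(3018 + 4443)/(l(O) + L(-39, 2)) = (3018 + 4443)/(-5*I*(-8)*√2 + 2*(-39)) = 7461/(40*I*√2 - 78) = 7461/(-78 + 40*I*√2)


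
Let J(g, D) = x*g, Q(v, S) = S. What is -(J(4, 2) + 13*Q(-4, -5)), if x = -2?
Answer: 73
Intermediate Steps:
J(g, D) = -2*g
-(J(4, 2) + 13*Q(-4, -5)) = -(-2*4 + 13*(-5)) = -(-8 - 65) = -1*(-73) = 73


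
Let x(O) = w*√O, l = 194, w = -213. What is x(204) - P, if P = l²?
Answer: -37636 - 426*√51 ≈ -40678.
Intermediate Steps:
x(O) = -213*√O
P = 37636 (P = 194² = 37636)
x(204) - P = -426*√51 - 1*37636 = -426*√51 - 37636 = -37636 - 426*√51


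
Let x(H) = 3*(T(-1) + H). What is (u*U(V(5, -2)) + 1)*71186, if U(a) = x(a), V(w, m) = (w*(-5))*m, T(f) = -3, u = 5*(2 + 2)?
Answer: 200815706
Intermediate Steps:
u = 20 (u = 5*4 = 20)
V(w, m) = -5*m*w (V(w, m) = (-5*w)*m = -5*m*w)
x(H) = -9 + 3*H (x(H) = 3*(-3 + H) = -9 + 3*H)
U(a) = -9 + 3*a
(u*U(V(5, -2)) + 1)*71186 = (20*(-9 + 3*(-5*(-2)*5)) + 1)*71186 = (20*(-9 + 3*50) + 1)*71186 = (20*(-9 + 150) + 1)*71186 = (20*141 + 1)*71186 = (2820 + 1)*71186 = 2821*71186 = 200815706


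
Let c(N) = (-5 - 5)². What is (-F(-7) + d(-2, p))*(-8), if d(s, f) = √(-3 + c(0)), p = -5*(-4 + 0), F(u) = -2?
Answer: -16 - 8*√97 ≈ -94.791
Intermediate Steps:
c(N) = 100 (c(N) = (-10)² = 100)
p = 20 (p = -5*(-4) = 20)
d(s, f) = √97 (d(s, f) = √(-3 + 100) = √97)
(-F(-7) + d(-2, p))*(-8) = (-1*(-2) + √97)*(-8) = (2 + √97)*(-8) = -16 - 8*√97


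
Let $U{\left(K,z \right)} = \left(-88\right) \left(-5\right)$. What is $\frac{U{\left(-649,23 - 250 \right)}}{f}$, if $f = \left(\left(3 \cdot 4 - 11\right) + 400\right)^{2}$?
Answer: $\frac{440}{160801} \approx 0.0027363$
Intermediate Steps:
$f = 160801$ ($f = \left(\left(12 - 11\right) + 400\right)^{2} = \left(1 + 400\right)^{2} = 401^{2} = 160801$)
$U{\left(K,z \right)} = 440$
$\frac{U{\left(-649,23 - 250 \right)}}{f} = \frac{440}{160801}$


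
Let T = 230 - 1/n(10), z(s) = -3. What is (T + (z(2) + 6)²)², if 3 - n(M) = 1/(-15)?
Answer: 120538441/2116 ≈ 56965.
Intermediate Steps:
n(M) = 46/15 (n(M) = 3 - 1/(-15) = 3 - 1*(-1/15) = 3 + 1/15 = 46/15)
T = 10565/46 (T = 230 - 1/46/15 = 230 - 1*15/46 = 230 - 15/46 = 10565/46 ≈ 229.67)
(T + (z(2) + 6)²)² = (10565/46 + (-3 + 6)²)² = (10565/46 + 3²)² = (10565/46 + 9)² = (10979/46)² = 120538441/2116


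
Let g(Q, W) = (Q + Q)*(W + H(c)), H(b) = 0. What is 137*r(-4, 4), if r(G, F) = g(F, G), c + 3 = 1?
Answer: -4384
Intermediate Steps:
c = -2 (c = -3 + 1 = -2)
g(Q, W) = 2*Q*W (g(Q, W) = (Q + Q)*(W + 0) = (2*Q)*W = 2*Q*W)
r(G, F) = 2*F*G
137*r(-4, 4) = 137*(2*4*(-4)) = 137*(-32) = -4384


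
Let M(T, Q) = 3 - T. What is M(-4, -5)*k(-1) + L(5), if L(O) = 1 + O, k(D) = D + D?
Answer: -8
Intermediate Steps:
k(D) = 2*D
M(-4, -5)*k(-1) + L(5) = (3 - 1*(-4))*(2*(-1)) + (1 + 5) = (3 + 4)*(-2) + 6 = 7*(-2) + 6 = -14 + 6 = -8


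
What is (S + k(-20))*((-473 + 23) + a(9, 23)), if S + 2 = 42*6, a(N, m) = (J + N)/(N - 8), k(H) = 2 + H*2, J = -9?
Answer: -95400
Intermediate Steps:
k(H) = 2 + 2*H
a(N, m) = (-9 + N)/(-8 + N) (a(N, m) = (-9 + N)/(N - 8) = (-9 + N)/(-8 + N))
S = 250 (S = -2 + 42*6 = -2 + 252 = 250)
(S + k(-20))*((-473 + 23) + a(9, 23)) = (250 + (2 + 2*(-20)))*((-473 + 23) + (-9 + 9)/(-8 + 9)) = (250 + (2 - 40))*(-450 + 0/1) = (250 - 38)*(-450 + 1*0) = 212*(-450 + 0) = 212*(-450) = -95400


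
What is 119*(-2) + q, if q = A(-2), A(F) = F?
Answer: -240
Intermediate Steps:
q = -2
119*(-2) + q = 119*(-2) - 2 = -238 - 2 = -240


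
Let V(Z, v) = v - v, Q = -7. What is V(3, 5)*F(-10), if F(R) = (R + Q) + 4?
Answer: 0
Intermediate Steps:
F(R) = -3 + R (F(R) = (R - 7) + 4 = (-7 + R) + 4 = -3 + R)
V(Z, v) = 0
V(3, 5)*F(-10) = 0*(-3 - 10) = 0*(-13) = 0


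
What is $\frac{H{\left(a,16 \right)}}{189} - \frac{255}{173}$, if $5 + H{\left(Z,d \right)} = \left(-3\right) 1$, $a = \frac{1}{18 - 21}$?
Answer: $- \frac{49579}{32697} \approx -1.5163$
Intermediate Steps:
$a = - \frac{1}{3}$ ($a = \frac{1}{-3} = - \frac{1}{3} \approx -0.33333$)
$H{\left(Z,d \right)} = -8$ ($H{\left(Z,d \right)} = -5 - 3 = -8$)
$\frac{H{\left(a,16 \right)}}{189} - \frac{255}{173} = - \frac{8}{189} - \frac{255}{173} = - \frac{49579}{32697}$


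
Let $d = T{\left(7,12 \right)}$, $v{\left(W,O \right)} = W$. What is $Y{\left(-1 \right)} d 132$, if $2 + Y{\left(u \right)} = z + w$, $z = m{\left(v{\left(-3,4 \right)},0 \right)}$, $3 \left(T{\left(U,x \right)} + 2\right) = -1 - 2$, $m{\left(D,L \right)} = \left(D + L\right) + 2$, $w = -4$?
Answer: $2772$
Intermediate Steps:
$m{\left(D,L \right)} = 2 + D + L$
$T{\left(U,x \right)} = -3$ ($T{\left(U,x \right)} = -2 + \frac{-1 - 2}{3} = -2 + \frac{1}{3} \left(-3\right) = -2 - 1 = -3$)
$d = -3$
$z = -1$ ($z = 2 - 3 + 0 = -1$)
$Y{\left(u \right)} = -7$ ($Y{\left(u \right)} = -2 - 5 = -7$)
$Y{\left(-1 \right)} d 132 = \left(-7\right) \left(-3\right) 132 = 21 \cdot 132 = 2772$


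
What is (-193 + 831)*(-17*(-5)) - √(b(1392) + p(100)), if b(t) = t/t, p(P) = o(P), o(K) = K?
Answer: 54230 - √101 ≈ 54220.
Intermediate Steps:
p(P) = P
b(t) = 1
(-193 + 831)*(-17*(-5)) - √(b(1392) + p(100)) = (-193 + 831)*(-17*(-5)) - √(1 + 100) = 638*85 - √101 = 54230 - √101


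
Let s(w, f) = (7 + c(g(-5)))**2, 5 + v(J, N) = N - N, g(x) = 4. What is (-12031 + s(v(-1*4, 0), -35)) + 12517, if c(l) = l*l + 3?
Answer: 1162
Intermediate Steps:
v(J, N) = -5 (v(J, N) = -5 + (N - N) = -5 + 0 = -5)
c(l) = 3 + l**2 (c(l) = l**2 + 3 = 3 + l**2)
s(w, f) = 676 (s(w, f) = (7 + (3 + 4**2))**2 = (7 + (3 + 16))**2 = (7 + 19)**2 = 26**2 = 676)
(-12031 + s(v(-1*4, 0), -35)) + 12517 = (-12031 + 676) + 12517 = -11355 + 12517 = 1162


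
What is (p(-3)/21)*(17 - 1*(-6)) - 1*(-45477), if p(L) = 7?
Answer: 136454/3 ≈ 45485.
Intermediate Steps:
(p(-3)/21)*(17 - 1*(-6)) - 1*(-45477) = (7/21)*(17 - 1*(-6)) - 1*(-45477) = (7*(1/21))*(17 + 6) + 45477 = (⅓)*23 + 45477 = 23/3 + 45477 = 136454/3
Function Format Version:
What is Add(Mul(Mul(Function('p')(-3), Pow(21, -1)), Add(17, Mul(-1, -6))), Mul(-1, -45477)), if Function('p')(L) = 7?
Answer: Rational(136454, 3) ≈ 45485.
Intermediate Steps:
Add(Mul(Mul(Function('p')(-3), Pow(21, -1)), Add(17, Mul(-1, -6))), Mul(-1, -45477)) = Add(Mul(Mul(7, Pow(21, -1)), Add(17, Mul(-1, -6))), Mul(-1, -45477)) = Add(Mul(Mul(7, Rational(1, 21)), Add(17, 6)), 45477) = Add(Mul(Rational(1, 3), 23), 45477) = Add(Rational(23, 3), 45477) = Rational(136454, 3)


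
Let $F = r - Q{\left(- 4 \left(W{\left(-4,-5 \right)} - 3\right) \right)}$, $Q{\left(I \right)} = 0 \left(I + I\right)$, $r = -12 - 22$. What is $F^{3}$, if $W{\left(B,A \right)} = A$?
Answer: $-39304$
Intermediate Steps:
$r = -34$
$Q{\left(I \right)} = 0$ ($Q{\left(I \right)} = 0 \cdot 2 I = 0$)
$F = -34$ ($F = -34 - 0 = -34 + 0 = -34$)
$F^{3} = \left(-34\right)^{3} = -39304$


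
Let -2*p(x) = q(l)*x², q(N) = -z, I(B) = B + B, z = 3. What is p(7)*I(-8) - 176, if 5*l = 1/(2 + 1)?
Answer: -1352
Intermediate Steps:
l = 1/15 (l = 1/(5*(2 + 1)) = (⅕)/3 = (⅕)*(⅓) = 1/15 ≈ 0.066667)
I(B) = 2*B
q(N) = -3 (q(N) = -1*3 = -3)
p(x) = 3*x²/2 (p(x) = -(-3)*x²/2 = 3*x²/2)
p(7)*I(-8) - 176 = ((3/2)*7²)*(2*(-8)) - 176 = ((3/2)*49)*(-16) - 176 = (147/2)*(-16) - 176 = -1176 - 176 = -1352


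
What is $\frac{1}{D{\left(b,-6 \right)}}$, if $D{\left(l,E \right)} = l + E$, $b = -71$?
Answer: $- \frac{1}{77} \approx -0.012987$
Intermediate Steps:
$D{\left(l,E \right)} = E + l$
$\frac{1}{D{\left(b,-6 \right)}} = \frac{1}{-6 - 71} = \frac{1}{-77} = - \frac{1}{77}$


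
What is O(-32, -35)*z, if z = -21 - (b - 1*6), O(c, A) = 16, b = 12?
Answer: -432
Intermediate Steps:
z = -27 (z = -21 - (12 - 1*6) = -21 - (12 - 6) = -21 - 1*6 = -21 - 6 = -27)
O(-32, -35)*z = 16*(-27) = -432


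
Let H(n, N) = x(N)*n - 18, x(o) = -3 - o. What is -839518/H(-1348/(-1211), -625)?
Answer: -508328149/408329 ≈ -1244.9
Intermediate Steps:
H(n, N) = -18 + n*(-3 - N) (H(n, N) = (-3 - N)*n - 18 = n*(-3 - N) - 18 = -18 + n*(-3 - N))
-839518/H(-1348/(-1211), -625) = -839518/(-18 - (-1348/(-1211))*(3 - 625)) = -839518/(-18 - 1*(-1348*(-1/1211))*(-622)) = -839518/(-18 - 1*1348/1211*(-622)) = -839518/(-18 + 838456/1211) = -839518/816658/1211 = -839518*1211/816658 = -508328149/408329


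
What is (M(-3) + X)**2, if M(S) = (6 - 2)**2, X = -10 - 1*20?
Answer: 196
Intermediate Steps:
X = -30 (X = -10 - 20 = -30)
M(S) = 16 (M(S) = 4**2 = 16)
(M(-3) + X)**2 = (16 - 30)**2 = (-14)**2 = 196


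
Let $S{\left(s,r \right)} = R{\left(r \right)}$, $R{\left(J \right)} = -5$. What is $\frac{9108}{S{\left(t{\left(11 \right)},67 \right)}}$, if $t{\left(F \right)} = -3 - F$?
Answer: $- \frac{9108}{5} \approx -1821.6$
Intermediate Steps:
$S{\left(s,r \right)} = -5$
$\frac{9108}{S{\left(t{\left(11 \right)},67 \right)}} = \frac{9108}{-5} = 9108 \left(- \frac{1}{5}\right) = - \frac{9108}{5}$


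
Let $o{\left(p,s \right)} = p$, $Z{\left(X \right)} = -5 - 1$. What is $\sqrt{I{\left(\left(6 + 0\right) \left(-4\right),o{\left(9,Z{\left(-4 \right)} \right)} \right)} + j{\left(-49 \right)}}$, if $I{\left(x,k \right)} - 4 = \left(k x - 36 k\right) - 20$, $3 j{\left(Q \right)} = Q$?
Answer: $\frac{i \sqrt{5151}}{3} \approx 23.923 i$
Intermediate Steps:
$Z{\left(X \right)} = -6$ ($Z{\left(X \right)} = -5 - 1 = -6$)
$j{\left(Q \right)} = \frac{Q}{3}$
$I{\left(x,k \right)} = -16 - 36 k + k x$ ($I{\left(x,k \right)} = 4 - \left(20 + 36 k - k x\right) = -16 - 36 k + k x$)
$\sqrt{I{\left(\left(6 + 0\right) \left(-4\right),o{\left(9,Z{\left(-4 \right)} \right)} \right)} + j{\left(-49 \right)}} = \sqrt{\left(-16 - 324 + 9 \left(6 + 0\right) \left(-4\right)\right) + \frac{1}{3} \left(-49\right)} = \sqrt{\left(-16 - 324 + 9 \cdot 6 \left(-4\right)\right) - \frac{49}{3}} = \sqrt{\left(-16 - 324 + 9 \left(-24\right)\right) - \frac{49}{3}} = \sqrt{\left(-16 - 324 - 216\right) - \frac{49}{3}} = \sqrt{-556 - \frac{49}{3}} = \sqrt{- \frac{1717}{3}} = \frac{i \sqrt{5151}}{3}$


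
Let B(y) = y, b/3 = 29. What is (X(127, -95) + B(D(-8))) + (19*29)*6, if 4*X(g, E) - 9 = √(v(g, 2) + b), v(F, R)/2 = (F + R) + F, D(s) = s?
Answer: 13201/4 + √599/4 ≈ 3306.4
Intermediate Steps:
b = 87 (b = 3*29 = 87)
v(F, R) = 2*R + 4*F (v(F, R) = 2*((F + R) + F) = 2*(R + 2*F) = 2*R + 4*F)
X(g, E) = 9/4 + √(91 + 4*g)/4 (X(g, E) = 9/4 + √((2*2 + 4*g) + 87)/4 = 9/4 + √((4 + 4*g) + 87)/4 = 9/4 + √(91 + 4*g)/4)
(X(127, -95) + B(D(-8))) + (19*29)*6 = ((9/4 + √(91 + 4*127)/4) - 8) + (19*29)*6 = ((9/4 + √(91 + 508)/4) - 8) + 551*6 = ((9/4 + √599/4) - 8) + 3306 = (-23/4 + √599/4) + 3306 = 13201/4 + √599/4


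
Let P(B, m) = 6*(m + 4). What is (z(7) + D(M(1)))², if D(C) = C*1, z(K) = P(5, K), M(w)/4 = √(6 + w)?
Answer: 4468 + 528*√7 ≈ 5865.0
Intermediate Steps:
P(B, m) = 24 + 6*m (P(B, m) = 6*(4 + m) = 24 + 6*m)
M(w) = 4*√(6 + w)
z(K) = 24 + 6*K
D(C) = C
(z(7) + D(M(1)))² = ((24 + 6*7) + 4*√(6 + 1))² = ((24 + 42) + 4*√7)² = (66 + 4*√7)²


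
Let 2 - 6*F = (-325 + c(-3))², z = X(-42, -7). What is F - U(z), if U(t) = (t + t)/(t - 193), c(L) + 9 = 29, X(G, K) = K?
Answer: -4651171/300 ≈ -15504.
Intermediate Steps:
c(L) = 20 (c(L) = -9 + 29 = 20)
z = -7
U(t) = 2*t/(-193 + t) (U(t) = (2*t)/(-193 + t) = 2*t/(-193 + t))
F = -93023/6 (F = ⅓ - (-325 + 20)²/6 = ⅓ - ⅙*(-305)² = ⅓ - ⅙*93025 = ⅓ - 93025/6 = -93023/6 ≈ -15504.)
F - U(z) = -93023/6 - 2*(-7)/(-193 - 7) = -93023/6 - 2*(-7)/(-200) = -93023/6 - 2*(-7)*(-1)/200 = -93023/6 - 1*7/100 = -93023/6 - 7/100 = -4651171/300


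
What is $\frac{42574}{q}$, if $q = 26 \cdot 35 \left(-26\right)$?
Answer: $- \frac{3041}{1690} \approx -1.7994$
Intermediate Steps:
$q = -23660$ ($q = 910 \left(-26\right) = -23660$)
$\frac{42574}{q} = \frac{42574}{-23660} = 42574 \left(- \frac{1}{23660}\right) = - \frac{3041}{1690}$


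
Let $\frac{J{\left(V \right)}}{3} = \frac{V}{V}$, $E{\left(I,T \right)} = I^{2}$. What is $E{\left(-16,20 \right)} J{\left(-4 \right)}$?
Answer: $768$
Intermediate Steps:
$J{\left(V \right)} = 3$ ($J{\left(V \right)} = 3 \frac{V}{V} = 3 \cdot 1 = 3$)
$E{\left(-16,20 \right)} J{\left(-4 \right)} = \left(-16\right)^{2} \cdot 3 = 256 \cdot 3 = 768$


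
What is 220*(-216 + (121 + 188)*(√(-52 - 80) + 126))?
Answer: 8517960 + 135960*I*√33 ≈ 8.518e+6 + 7.8103e+5*I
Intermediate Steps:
220*(-216 + (121 + 188)*(√(-52 - 80) + 126)) = 220*(-216 + 309*(√(-132) + 126)) = 220*(-216 + 309*(2*I*√33 + 126)) = 220*(-216 + 309*(126 + 2*I*√33)) = 220*(-216 + (38934 + 618*I*√33)) = 220*(38718 + 618*I*√33) = 8517960 + 135960*I*√33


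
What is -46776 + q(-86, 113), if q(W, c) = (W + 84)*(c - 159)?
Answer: -46684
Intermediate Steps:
q(W, c) = (-159 + c)*(84 + W) (q(W, c) = (84 + W)*(-159 + c) = (-159 + c)*(84 + W))
-46776 + q(-86, 113) = -46776 + (-13356 - 159*(-86) + 84*113 - 86*113) = -46776 + (-13356 + 13674 + 9492 - 9718) = -46776 + 92 = -46684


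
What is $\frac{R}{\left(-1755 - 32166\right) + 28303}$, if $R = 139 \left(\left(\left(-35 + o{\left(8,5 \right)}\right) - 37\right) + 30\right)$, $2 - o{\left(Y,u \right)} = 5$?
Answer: $\frac{6255}{5618} \approx 1.1134$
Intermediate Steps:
$o{\left(Y,u \right)} = -3$ ($o{\left(Y,u \right)} = 2 - 5 = -3$)
$R = -6255$ ($R = 139 \left(\left(\left(-35 - 3\right) - 37\right) + 30\right) = 139 \left(\left(-38 - 37\right) + 30\right) = 139 \left(-75 + 30\right) = 139 \left(-45\right) = -6255$)
$\frac{R}{\left(-1755 - 32166\right) + 28303} = - \frac{6255}{\left(-1755 - 32166\right) + 28303} = - \frac{6255}{-33921 + 28303} = - \frac{6255}{-5618} = \left(-6255\right) \left(- \frac{1}{5618}\right) = \frac{6255}{5618}$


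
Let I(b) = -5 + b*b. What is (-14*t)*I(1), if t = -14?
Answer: -784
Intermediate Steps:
I(b) = -5 + b²
(-14*t)*I(1) = (-14*(-14))*(-5 + 1²) = 196*(-5 + 1) = 196*(-4) = -784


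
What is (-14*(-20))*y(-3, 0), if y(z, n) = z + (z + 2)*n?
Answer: -840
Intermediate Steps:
y(z, n) = z + n*(2 + z) (y(z, n) = z + (2 + z)*n = z + n*(2 + z))
(-14*(-20))*y(-3, 0) = (-14*(-20))*(-3 + 2*0 + 0*(-3)) = 280*(-3 + 0 + 0) = 280*(-3) = -840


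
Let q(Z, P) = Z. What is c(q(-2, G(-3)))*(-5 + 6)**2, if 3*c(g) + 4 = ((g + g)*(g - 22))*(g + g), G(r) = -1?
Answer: -388/3 ≈ -129.33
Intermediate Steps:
c(g) = -4/3 + 4*g**2*(-22 + g)/3 (c(g) = -4/3 + (((g + g)*(g - 22))*(g + g))/3 = -4/3 + (((2*g)*(-22 + g))*(2*g))/3 = -4/3 + ((2*g*(-22 + g))*(2*g))/3 = -4/3 + (4*g**2*(-22 + g))/3 = -4/3 + 4*g**2*(-22 + g)/3)
c(q(-2, G(-3)))*(-5 + 6)**2 = (-4/3 - 88/3*(-2)**2 + (4/3)*(-2)**3)*(-5 + 6)**2 = (-4/3 - 88/3*4 + (4/3)*(-8))*1**2 = (-4/3 - 352/3 - 32/3)*1 = -388/3*1 = -388/3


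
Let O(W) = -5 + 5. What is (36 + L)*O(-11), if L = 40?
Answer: 0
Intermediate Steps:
O(W) = 0
(36 + L)*O(-11) = (36 + 40)*0 = 76*0 = 0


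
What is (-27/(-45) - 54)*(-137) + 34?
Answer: 36749/5 ≈ 7349.8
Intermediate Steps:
(-27/(-45) - 54)*(-137) + 34 = (-27*(-1/45) - 54)*(-137) + 34 = (3/5 - 54)*(-137) + 34 = -267/5*(-137) + 34 = 36579/5 + 34 = 36749/5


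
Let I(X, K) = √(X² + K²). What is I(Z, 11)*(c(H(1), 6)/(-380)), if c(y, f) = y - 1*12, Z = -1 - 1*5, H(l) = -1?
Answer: 13*√157/380 ≈ 0.42866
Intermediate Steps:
Z = -6 (Z = -1 - 5 = -6)
c(y, f) = -12 + y (c(y, f) = y - 12 = -12 + y)
I(X, K) = √(K² + X²)
I(Z, 11)*(c(H(1), 6)/(-380)) = √(11² + (-6)²)*((-12 - 1)/(-380)) = √(121 + 36)*(-13*(-1/380)) = √157*(13/380) = 13*√157/380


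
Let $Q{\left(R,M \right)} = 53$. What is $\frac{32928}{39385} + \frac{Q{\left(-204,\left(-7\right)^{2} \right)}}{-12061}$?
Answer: $\frac{395057203}{475022485} \approx 0.83166$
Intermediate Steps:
$\frac{32928}{39385} + \frac{Q{\left(-204,\left(-7\right)^{2} \right)}}{-12061} = \frac{32928}{39385} + \frac{53}{-12061} = 32928 \cdot \frac{1}{39385} + 53 \left(- \frac{1}{12061}\right) = \frac{32928}{39385} - \frac{53}{12061} = \frac{395057203}{475022485}$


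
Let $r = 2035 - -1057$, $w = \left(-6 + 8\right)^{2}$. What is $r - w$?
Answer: $3088$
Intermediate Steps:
$w = 4$ ($w = 2^{2} = 4$)
$r = 3092$ ($r = 2035 + 1057 = 3092$)
$r - w = 3092 - 4 = 3088$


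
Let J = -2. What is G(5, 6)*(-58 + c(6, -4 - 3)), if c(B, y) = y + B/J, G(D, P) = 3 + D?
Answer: -544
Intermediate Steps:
c(B, y) = y - B/2 (c(B, y) = y + B/(-2) = y + B*(-½) = y - B/2)
G(5, 6)*(-58 + c(6, -4 - 3)) = (3 + 5)*(-58 + ((-4 - 3) - ½*6)) = 8*(-58 + (-7 - 3)) = 8*(-58 - 10) = 8*(-68) = -544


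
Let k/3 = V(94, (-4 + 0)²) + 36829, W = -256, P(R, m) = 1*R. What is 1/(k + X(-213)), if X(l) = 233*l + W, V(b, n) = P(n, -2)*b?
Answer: 1/65114 ≈ 1.5358e-5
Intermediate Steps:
P(R, m) = R
V(b, n) = b*n (V(b, n) = n*b = b*n)
k = 114999 (k = 3*(94*(-4 + 0)² + 36829) = 3*(94*(-4)² + 36829) = 3*(94*16 + 36829) = 3*(1504 + 36829) = 3*38333 = 114999)
X(l) = -256 + 233*l (X(l) = 233*l - 256 = -256 + 233*l)
1/(k + X(-213)) = 1/(114999 + (-256 + 233*(-213))) = 1/(114999 + (-256 - 49629)) = 1/(114999 - 49885) = 1/65114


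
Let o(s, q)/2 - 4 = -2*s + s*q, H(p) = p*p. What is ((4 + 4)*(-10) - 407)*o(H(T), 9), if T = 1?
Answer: -10714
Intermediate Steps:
H(p) = p²
o(s, q) = 8 - 4*s + 2*q*s (o(s, q) = 8 + 2*(-2*s + s*q) = 8 + 2*(-2*s + q*s) = 8 + (-4*s + 2*q*s) = 8 - 4*s + 2*q*s)
((4 + 4)*(-10) - 407)*o(H(T), 9) = ((4 + 4)*(-10) - 407)*(8 - 4*1² + 2*9*1²) = (8*(-10) - 407)*(8 - 4*1 + 2*9*1) = (-80 - 407)*(8 - 4 + 18) = -487*22 = -10714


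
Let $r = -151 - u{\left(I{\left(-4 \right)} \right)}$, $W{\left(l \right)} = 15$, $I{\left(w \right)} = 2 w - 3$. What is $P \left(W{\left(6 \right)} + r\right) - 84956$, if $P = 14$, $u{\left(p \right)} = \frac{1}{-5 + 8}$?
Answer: $- \frac{260594}{3} \approx -86865.0$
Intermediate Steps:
$I{\left(w \right)} = -3 + 2 w$
$u{\left(p \right)} = \frac{1}{3}$
$r = - \frac{454}{3}$ ($r = -151 - \frac{1}{3} = - \frac{454}{3} \approx -151.33$)
$P \left(W{\left(6 \right)} + r\right) - 84956 = 14 \left(15 - \frac{454}{3}\right) - 84956 = 14 \left(- \frac{409}{3}\right) - 84956 = - \frac{5726}{3} - 84956 = - \frac{260594}{3}$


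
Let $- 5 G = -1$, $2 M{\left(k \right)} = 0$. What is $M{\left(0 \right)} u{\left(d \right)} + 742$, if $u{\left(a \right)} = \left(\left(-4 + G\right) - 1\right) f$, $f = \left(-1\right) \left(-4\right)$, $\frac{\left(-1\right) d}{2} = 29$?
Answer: $742$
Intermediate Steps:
$M{\left(k \right)} = 0$ ($M{\left(k \right)} = \frac{1}{2} \cdot 0 = 0$)
$G = \frac{1}{5}$ ($G = \left(- \frac{1}{5}\right) \left(-1\right) = \frac{1}{5} \approx 0.2$)
$d = -58$ ($d = \left(-2\right) 29 = -58$)
$f = 4$
$u{\left(a \right)} = - \frac{96}{5}$ ($u{\left(a \right)} = \left(\left(-4 + \frac{1}{5}\right) - 1\right) 4 = \left(- \frac{19}{5} - 1\right) 4 = \left(- \frac{24}{5}\right) 4 = - \frac{96}{5}$)
$M{\left(0 \right)} u{\left(d \right)} + 742 = 0 \left(- \frac{96}{5}\right) + 742 = 0 + 742 = 742$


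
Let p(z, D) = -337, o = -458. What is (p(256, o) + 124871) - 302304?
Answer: -177770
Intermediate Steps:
(p(256, o) + 124871) - 302304 = (-337 + 124871) - 302304 = 124534 - 302304 = -177770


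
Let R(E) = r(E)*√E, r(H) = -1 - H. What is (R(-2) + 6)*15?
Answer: 90 + 15*I*√2 ≈ 90.0 + 21.213*I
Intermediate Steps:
R(E) = √E*(-1 - E) (R(E) = (-1 - E)*√E = √E*(-1 - E))
(R(-2) + 6)*15 = (√(-2)*(-1 - 1*(-2)) + 6)*15 = ((I*√2)*(-1 + 2) + 6)*15 = ((I*√2)*1 + 6)*15 = (I*√2 + 6)*15 = (6 + I*√2)*15 = 90 + 15*I*√2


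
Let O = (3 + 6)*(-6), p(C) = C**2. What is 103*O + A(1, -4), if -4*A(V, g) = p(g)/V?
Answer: -5566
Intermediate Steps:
A(V, g) = -g**2/(4*V)
O = -54 (O = 9*(-6) = -54)
103*O + A(1, -4) = 103*(-54) - 1/4*(-4)**2/1 = -5562 - 1/4*1*16 = -5562 - 4 = -5566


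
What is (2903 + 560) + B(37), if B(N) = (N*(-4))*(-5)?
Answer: 4203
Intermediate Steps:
B(N) = 20*N (B(N) = -4*N*(-5) = 20*N)
(2903 + 560) + B(37) = (2903 + 560) + 20*37 = 3463 + 740 = 4203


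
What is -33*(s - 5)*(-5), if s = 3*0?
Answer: -825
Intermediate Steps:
s = 0
-33*(s - 5)*(-5) = -33*(0 - 5)*(-5) = -33*(-5)*(-5) = 165*(-5) = -825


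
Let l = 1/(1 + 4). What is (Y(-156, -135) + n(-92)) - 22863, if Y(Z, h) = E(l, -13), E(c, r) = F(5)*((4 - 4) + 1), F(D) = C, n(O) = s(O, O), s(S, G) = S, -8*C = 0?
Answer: -22955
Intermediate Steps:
C = 0 (C = -1/8*0 = 0)
n(O) = O
F(D) = 0
l = 1/5 ≈ 0.20000
E(c, r) = 0 (E(c, r) = 0*((4 - 4) + 1) = 0*(0 + 1) = 0*1 = 0)
Y(Z, h) = 0
(Y(-156, -135) + n(-92)) - 22863 = (0 - 92) - 22863 = -92 - 22863 = -22955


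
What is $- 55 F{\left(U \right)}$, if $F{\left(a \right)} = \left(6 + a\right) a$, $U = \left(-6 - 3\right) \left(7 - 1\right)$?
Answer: $-142560$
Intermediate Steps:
$U = -54$ ($U = \left(-9\right) 6 = -54$)
$F{\left(a \right)} = a \left(6 + a\right)$
$- 55 F{\left(U \right)} = - 55 \left(- 54 \left(6 - 54\right)\right) = - 55 \left(\left(-54\right) \left(-48\right)\right) = \left(-55\right) 2592 = -142560$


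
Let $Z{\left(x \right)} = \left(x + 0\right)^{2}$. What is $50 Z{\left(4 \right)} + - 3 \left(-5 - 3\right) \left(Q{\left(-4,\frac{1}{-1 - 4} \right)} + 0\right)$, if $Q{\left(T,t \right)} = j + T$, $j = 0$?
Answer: $704$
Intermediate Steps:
$Z{\left(x \right)} = x^{2}$
$Q{\left(T,t \right)} = T$ ($Q{\left(T,t \right)} = 0 + T = T$)
$50 Z{\left(4 \right)} + - 3 \left(-5 - 3\right) \left(Q{\left(-4,\frac{1}{-1 - 4} \right)} + 0\right) = 50 \cdot 4^{2} + - 3 \left(-5 - 3\right) \left(-4 + 0\right) = 50 \cdot 16 + \left(-3\right) \left(-8\right) \left(-4\right) = 800 + 24 \left(-4\right) = 800 - 96 = 704$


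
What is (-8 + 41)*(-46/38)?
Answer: -759/19 ≈ -39.947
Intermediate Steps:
(-8 + 41)*(-46/38) = 33*(-46*1/38) = 33*(-23/19) = -759/19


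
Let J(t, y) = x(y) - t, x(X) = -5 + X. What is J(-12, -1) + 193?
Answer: 199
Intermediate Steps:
J(t, y) = -5 + y - t (J(t, y) = (-5 + y) - t = -5 + y - t)
J(-12, -1) + 193 = (-5 - 1 - 1*(-12)) + 193 = (-5 - 1 + 12) + 193 = 6 + 193 = 199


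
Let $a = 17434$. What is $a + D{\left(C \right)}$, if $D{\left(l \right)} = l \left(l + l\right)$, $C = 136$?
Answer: $54426$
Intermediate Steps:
$D{\left(l \right)} = 2 l^{2}$ ($D{\left(l \right)} = l 2 l = 2 l^{2}$)
$a + D{\left(C \right)} = 17434 + 2 \cdot 136^{2} = 17434 + 2 \cdot 18496 = 17434 + 36992 = 54426$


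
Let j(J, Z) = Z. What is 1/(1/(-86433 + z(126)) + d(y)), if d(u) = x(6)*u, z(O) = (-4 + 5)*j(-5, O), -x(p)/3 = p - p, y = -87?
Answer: -86307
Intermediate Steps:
x(p) = 0 (x(p) = -3*(p - p) = -3*0 = 0)
z(O) = O (z(O) = (-4 + 5)*O = 1*O = O)
d(u) = 0 (d(u) = 0*u = 0)
1/(1/(-86433 + z(126)) + d(y)) = 1/(1/(-86433 + 126) + 0) = 1/(1/(-86307) + 0) = 1/(-1/86307 + 0) = 1/(-1/86307) = -86307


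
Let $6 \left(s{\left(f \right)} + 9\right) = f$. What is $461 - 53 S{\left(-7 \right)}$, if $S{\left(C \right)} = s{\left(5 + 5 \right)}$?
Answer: $\frac{2549}{3} \approx 849.67$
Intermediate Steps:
$s{\left(f \right)} = -9 + \frac{f}{6}$
$S{\left(C \right)} = - \frac{22}{3}$ ($S{\left(C \right)} = -9 + \frac{5 + 5}{6} = -9 + \frac{1}{6} \cdot 10 = -9 + \frac{5}{3} = - \frac{22}{3}$)
$461 - 53 S{\left(-7 \right)} = 461 - - \frac{1166}{3} = 461 + \frac{1166}{3} = \frac{2549}{3}$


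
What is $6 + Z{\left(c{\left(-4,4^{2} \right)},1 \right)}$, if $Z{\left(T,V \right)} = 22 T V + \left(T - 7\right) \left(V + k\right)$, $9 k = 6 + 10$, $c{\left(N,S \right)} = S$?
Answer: $383$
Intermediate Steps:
$k = \frac{16}{9}$ ($k = \frac{6 + 10}{9} = \frac{1}{9} \cdot 16 = \frac{16}{9} \approx 1.7778$)
$Z{\left(T,V \right)} = \left(-7 + T\right) \left(\frac{16}{9} + V\right) + 22 T V$ ($Z{\left(T,V \right)} = 22 T V + \left(T - 7\right) \left(V + \frac{16}{9}\right) = 22 T V + \left(-7 + T\right) \left(\frac{16}{9} + V\right) = \left(-7 + T\right) \left(\frac{16}{9} + V\right) + 22 T V$)
$6 + Z{\left(c{\left(-4,4^{2} \right)},1 \right)} = 6 + \left(- \frac{112}{9} - 7 + \frac{16 \cdot 4^{2}}{9} + 23 \cdot 4^{2} \cdot 1\right) = 6 + \left(- \frac{112}{9} - 7 + \frac{16}{9} \cdot 16 + 23 \cdot 16 \cdot 1\right) = 6 + \left(- \frac{112}{9} - 7 + \frac{256}{9} + 368\right) = 6 + 377 = 383$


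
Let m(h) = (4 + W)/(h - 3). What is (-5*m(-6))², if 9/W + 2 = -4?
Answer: 625/324 ≈ 1.9290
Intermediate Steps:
W = -3/2 (W = 9/(-2 - 4) = 9/(-6) = 9*(-⅙) = -3/2 ≈ -1.5000)
m(h) = 5/(2*(-3 + h)) (m(h) = (4 - 3/2)/(h - 3) = 5/(2*(-3 + h)))
(-5*m(-6))² = (-25/(2*(-3 - 6)))² = (-25/(2*(-9)))² = (-25*(-1)/(2*9))² = (-5*(-5/18))² = (25/18)² = 625/324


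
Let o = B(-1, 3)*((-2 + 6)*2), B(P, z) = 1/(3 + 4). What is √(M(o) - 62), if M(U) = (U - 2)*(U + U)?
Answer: I*√3134/7 ≈ 7.9975*I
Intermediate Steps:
B(P, z) = ⅐ (B(P, z) = 1/7 = ⅐)
o = 8/7 (o = ((-2 + 6)*2)/7 = (4*2)/7 = (⅐)*8 = 8/7 ≈ 1.1429)
M(U) = 2*U*(-2 + U) (M(U) = (-2 + U)*(2*U) = 2*U*(-2 + U))
√(M(o) - 62) = √(2*(8/7)*(-2 + 8/7) - 62) = √(2*(8/7)*(-6/7) - 62) = √(-96/49 - 62) = √(-3134/49) = I*√3134/7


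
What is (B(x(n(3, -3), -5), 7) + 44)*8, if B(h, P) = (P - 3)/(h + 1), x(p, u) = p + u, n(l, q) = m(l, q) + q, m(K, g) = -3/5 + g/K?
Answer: 14976/43 ≈ 348.28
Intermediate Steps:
m(K, g) = -3/5 + g/K (m(K, g) = -3*1/5 + g/K = -3/5 + g/K)
n(l, q) = -3/5 + q + q/l (n(l, q) = (-3/5 + q/l) + q = -3/5 + q + q/l)
B(h, P) = (-3 + P)/(1 + h)
(B(x(n(3, -3), -5), 7) + 44)*8 = ((-3 + 7)/(1 + ((-3/5 - 3 - 3/3) - 5)) + 44)*8 = (4/(1 + ((-3/5 - 3 - 3*1/3) - 5)) + 44)*8 = (4/(1 + ((-3/5 - 3 - 1) - 5)) + 44)*8 = (4/(1 + (-23/5 - 5)) + 44)*8 = (4/(1 - 48/5) + 44)*8 = (4/(-43/5) + 44)*8 = (-5/43*4 + 44)*8 = (-20/43 + 44)*8 = (1872/43)*8 = 14976/43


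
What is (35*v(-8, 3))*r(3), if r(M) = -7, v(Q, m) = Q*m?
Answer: 5880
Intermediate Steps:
(35*v(-8, 3))*r(3) = (35*(-8*3))*(-7) = (35*(-24))*(-7) = -840*(-7) = 5880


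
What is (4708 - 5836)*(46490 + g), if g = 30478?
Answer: -86819904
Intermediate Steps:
(4708 - 5836)*(46490 + g) = (4708 - 5836)*(46490 + 30478) = -1128*76968 = -86819904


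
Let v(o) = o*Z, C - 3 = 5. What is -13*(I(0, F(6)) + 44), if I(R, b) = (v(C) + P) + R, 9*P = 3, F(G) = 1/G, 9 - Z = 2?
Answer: -3913/3 ≈ -1304.3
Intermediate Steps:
Z = 7 (Z = 9 - 1*2 = 9 - 2 = 7)
C = 8 (C = 3 + 5 = 8)
P = ⅓ (P = (⅑)*3 = ⅓ ≈ 0.33333)
v(o) = 7*o (v(o) = o*7 = 7*o)
I(R, b) = 169/3 + R (I(R, b) = (7*8 + ⅓) + R = (56 + ⅓) + R = 169/3 + R)
-13*(I(0, F(6)) + 44) = -13*((169/3 + 0) + 44) = -13*(169/3 + 44) = -13*301/3 = -3913/3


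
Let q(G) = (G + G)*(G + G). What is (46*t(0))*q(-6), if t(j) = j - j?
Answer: 0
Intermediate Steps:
t(j) = 0
q(G) = 4*G² (q(G) = (2*G)*(2*G) = 4*G²)
(46*t(0))*q(-6) = (46*0)*(4*(-6)²) = 0*(4*36) = 0*144 = 0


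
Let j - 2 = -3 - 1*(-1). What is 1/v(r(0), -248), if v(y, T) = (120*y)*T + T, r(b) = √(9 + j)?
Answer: -1/89528 ≈ -1.1170e-5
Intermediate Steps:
j = 0 (j = 2 + (-3 - 1*(-1)) = 2 + (-3 + 1) = 2 - 2 = 0)
r(b) = 3 (r(b) = √(9 + 0) = √9 = 3)
v(y, T) = T + 120*T*y (v(y, T) = 120*T*y + T = T + 120*T*y)
1/v(r(0), -248) = 1/(-248*(1 + 120*3)) = 1/(-248*(1 + 360)) = 1/(-248*361) = 1/(-89528) = -1/89528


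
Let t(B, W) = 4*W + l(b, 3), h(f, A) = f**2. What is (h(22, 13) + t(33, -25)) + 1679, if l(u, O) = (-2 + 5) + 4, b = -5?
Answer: 2070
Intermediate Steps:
l(u, O) = 7 (l(u, O) = 3 + 4 = 7)
t(B, W) = 7 + 4*W (t(B, W) = 4*W + 7 = 7 + 4*W)
(h(22, 13) + t(33, -25)) + 1679 = (22**2 + (7 + 4*(-25))) + 1679 = (484 + (7 - 100)) + 1679 = (484 - 93) + 1679 = 391 + 1679 = 2070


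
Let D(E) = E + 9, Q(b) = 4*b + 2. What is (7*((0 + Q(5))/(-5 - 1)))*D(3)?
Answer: -308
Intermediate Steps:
Q(b) = 2 + 4*b
D(E) = 9 + E
(7*((0 + Q(5))/(-5 - 1)))*D(3) = (7*((0 + (2 + 4*5))/(-5 - 1)))*(9 + 3) = (7*((0 + (2 + 20))/(-6)))*12 = (7*(-(0 + 22)/6))*12 = (7*(-1/6*22))*12 = (7*(-11/3))*12 = -77/3*12 = -308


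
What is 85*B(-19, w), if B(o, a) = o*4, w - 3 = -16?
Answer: -6460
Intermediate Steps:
w = -13 (w = 3 - 16 = -13)
B(o, a) = 4*o
85*B(-19, w) = 85*(4*(-19)) = 85*(-76) = -6460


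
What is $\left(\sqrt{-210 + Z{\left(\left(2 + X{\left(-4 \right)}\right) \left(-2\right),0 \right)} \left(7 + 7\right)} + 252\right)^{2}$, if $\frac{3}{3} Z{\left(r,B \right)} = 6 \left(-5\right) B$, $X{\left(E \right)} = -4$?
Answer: $\left(252 + i \sqrt{210}\right)^{2} \approx 63294.0 + 7303.7 i$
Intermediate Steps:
$Z{\left(r,B \right)} = - 30 B$ ($Z{\left(r,B \right)} = 6 \left(-5\right) B = - 30 B$)
$\left(\sqrt{-210 + Z{\left(\left(2 + X{\left(-4 \right)}\right) \left(-2\right),0 \right)} \left(7 + 7\right)} + 252\right)^{2} = \left(\sqrt{-210 + \left(-30\right) 0 \left(7 + 7\right)} + 252\right)^{2} = \left(\sqrt{-210 + 0 \cdot 14} + 252\right)^{2} = \left(\sqrt{-210 + 0} + 252\right)^{2} = \left(\sqrt{-210} + 252\right)^{2} = \left(i \sqrt{210} + 252\right)^{2} = \left(252 + i \sqrt{210}\right)^{2}$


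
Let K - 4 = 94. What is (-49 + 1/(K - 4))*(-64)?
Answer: 147360/47 ≈ 3135.3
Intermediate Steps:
K = 98 (K = 4 + 94 = 98)
(-49 + 1/(K - 4))*(-64) = (-49 + 1/(98 - 4))*(-64) = (-49 + 1/94)*(-64) = -4605/94*(-64) = 147360/47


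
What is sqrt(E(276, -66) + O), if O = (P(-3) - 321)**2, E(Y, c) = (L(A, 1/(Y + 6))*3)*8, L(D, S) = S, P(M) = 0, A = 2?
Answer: sqrt(227617757)/47 ≈ 321.00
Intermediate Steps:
E(Y, c) = 24/(6 + Y) (E(Y, c) = (3/(Y + 6))*8 = (3/(6 + Y))*8 = 24/(6 + Y))
O = 103041 (O = (0 - 321)**2 = (-321)**2 = 103041)
sqrt(E(276, -66) + O) = sqrt(24/(6 + 276) + 103041) = sqrt(24/282 + 103041) = sqrt(24*(1/282) + 103041) = sqrt(4/47 + 103041) = sqrt(4842931/47) = sqrt(227617757)/47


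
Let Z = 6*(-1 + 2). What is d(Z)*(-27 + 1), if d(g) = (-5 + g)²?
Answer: -26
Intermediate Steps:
Z = 6 (Z = 6*1 = 6)
d(Z)*(-27 + 1) = (-5 + 6)²*(-27 + 1) = 1²*(-26) = 1*(-26) = -26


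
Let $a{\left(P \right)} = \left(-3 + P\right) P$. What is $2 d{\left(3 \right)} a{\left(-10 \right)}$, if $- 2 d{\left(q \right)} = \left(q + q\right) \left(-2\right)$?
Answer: $1560$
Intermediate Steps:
$d{\left(q \right)} = 2 q$ ($d{\left(q \right)} = - \frac{\left(q + q\right) \left(-2\right)}{2} = - \frac{2 q \left(-2\right)}{2} = - \frac{\left(-4\right) q}{2} = 2 q$)
$a{\left(P \right)} = P \left(-3 + P\right)$
$2 d{\left(3 \right)} a{\left(-10 \right)} = 2 \cdot 2 \cdot 3 \left(- 10 \left(-3 - 10\right)\right) = 2 \cdot 6 \left(\left(-10\right) \left(-13\right)\right) = 12 \cdot 130 = 1560$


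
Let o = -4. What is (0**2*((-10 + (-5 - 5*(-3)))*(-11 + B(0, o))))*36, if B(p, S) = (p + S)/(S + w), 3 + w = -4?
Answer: 0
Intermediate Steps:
w = -7 (w = -3 - 4 = -7)
B(p, S) = (S + p)/(-7 + S) (B(p, S) = (p + S)/(S - 7) = (S + p)/(-7 + S))
(0**2*((-10 + (-5 - 5*(-3)))*(-11 + B(0, o))))*36 = (0**2*((-10 + (-5 - 5*(-3)))*(-11 + (-4 + 0)/(-7 - 4))))*36 = (0*((-10 + (-5 + 15))*(-11 - 4/(-11))))*36 = (0*((-10 + 10)*(-11 - 1/11*(-4))))*36 = (0*(0*(-11 + 4/11)))*36 = (0*(0*(-117/11)))*36 = (0*0)*36 = 0*36 = 0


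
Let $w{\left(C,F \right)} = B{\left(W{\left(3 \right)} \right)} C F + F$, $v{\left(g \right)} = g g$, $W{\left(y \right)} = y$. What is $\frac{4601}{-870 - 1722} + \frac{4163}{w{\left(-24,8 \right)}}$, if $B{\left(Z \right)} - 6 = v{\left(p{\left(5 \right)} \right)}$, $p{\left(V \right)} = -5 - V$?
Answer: $- \frac{13049155}{6591456} \approx -1.9797$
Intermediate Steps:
$v{\left(g \right)} = g^{2}$
$B{\left(Z \right)} = 106$ ($B{\left(Z \right)} = 6 + \left(-5 - 5\right)^{2} = 6 + \left(-10\right)^{2} = 6 + 100 = 106$)
$w{\left(C,F \right)} = F + 106 C F$ ($w{\left(C,F \right)} = 106 C F + F = F + 106 C F$)
$\frac{4601}{-870 - 1722} + \frac{4163}{w{\left(-24,8 \right)}} = \frac{4601}{-870 - 1722} + \frac{4163}{8 \left(1 + 106 \left(-24\right)\right)} = \frac{4601}{-2592} + \frac{4163}{8 \left(1 - 2544\right)} = 4601 \left(- \frac{1}{2592}\right) + \frac{4163}{8 \left(-2543\right)} = - \frac{4601}{2592} + \frac{4163}{-20344} = - \frac{4601}{2592} + 4163 \left(- \frac{1}{20344}\right) = - \frac{4601}{2592} - \frac{4163}{20344} = - \frac{13049155}{6591456}$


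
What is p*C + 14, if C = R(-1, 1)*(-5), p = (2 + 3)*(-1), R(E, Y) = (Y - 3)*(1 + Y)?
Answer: -86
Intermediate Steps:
R(E, Y) = (1 + Y)*(-3 + Y) (R(E, Y) = (-3 + Y)*(1 + Y) = (1 + Y)*(-3 + Y))
p = -5 (p = 5*(-1) = -5)
C = 20 (C = (-3 + 1**2 - 2*1)*(-5) = (-3 + 1 - 2)*(-5) = -4*(-5) = 20)
p*C + 14 = -5*20 + 14 = -100 + 14 = -86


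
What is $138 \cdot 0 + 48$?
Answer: $48$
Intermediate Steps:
$138 \cdot 0 + 48 = 0 + 48 = 48$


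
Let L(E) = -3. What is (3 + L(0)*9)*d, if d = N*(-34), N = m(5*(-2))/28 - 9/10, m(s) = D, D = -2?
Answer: -27744/35 ≈ -792.69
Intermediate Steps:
m(s) = -2
N = -34/35 (N = -2/28 - 9/10 = -2*1/28 - 9*⅒ = -1/14 - 9/10 = -34/35 ≈ -0.97143)
d = 1156/35 (d = -34/35*(-34) = 1156/35 ≈ 33.029)
(3 + L(0)*9)*d = (3 - 3*9)*(1156/35) = (3 - 27)*(1156/35) = -24*1156/35 = -27744/35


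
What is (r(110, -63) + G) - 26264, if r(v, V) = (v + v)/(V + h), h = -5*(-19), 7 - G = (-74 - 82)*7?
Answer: -201265/8 ≈ -25158.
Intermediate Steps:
G = 1099 (G = 7 - (-74 - 82)*7 = 7 - (-156)*7 = 7 - 1*(-1092) = 7 + 1092 = 1099)
h = 95
r(v, V) = 2*v/(95 + V) (r(v, V) = (v + v)/(V + 95) = (2*v)/(95 + V) = 2*v/(95 + V))
(r(110, -63) + G) - 26264 = (2*110/(95 - 63) + 1099) - 26264 = (2*110/32 + 1099) - 26264 = (2*110*(1/32) + 1099) - 26264 = (55/8 + 1099) - 26264 = 8847/8 - 26264 = -201265/8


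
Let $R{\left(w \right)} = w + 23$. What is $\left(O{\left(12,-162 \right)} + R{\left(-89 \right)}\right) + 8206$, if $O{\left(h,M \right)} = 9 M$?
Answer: $6682$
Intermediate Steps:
$R{\left(w \right)} = 23 + w$
$\left(O{\left(12,-162 \right)} + R{\left(-89 \right)}\right) + 8206 = \left(9 \left(-162\right) + \left(23 - 89\right)\right) + 8206 = \left(-1458 - 66\right) + 8206 = -1524 + 8206 = 6682$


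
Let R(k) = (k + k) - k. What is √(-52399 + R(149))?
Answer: 5*I*√2090 ≈ 228.58*I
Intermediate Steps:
R(k) = k (R(k) = 2*k - k = k)
√(-52399 + R(149)) = √(-52399 + 149) = √(-52250) = 5*I*√2090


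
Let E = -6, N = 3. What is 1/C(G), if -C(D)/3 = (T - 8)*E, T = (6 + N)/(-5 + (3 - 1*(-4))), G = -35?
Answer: -1/63 ≈ -0.015873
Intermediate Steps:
T = 9/2 (T = (6 + 3)/(-5 + (3 - 1*(-4))) = 9/(-5 + (3 + 4)) = 9/(-5 + 7) = 9/2 ≈ 4.5000)
C(D) = -63 (C(D) = -3*(9/2 - 8)*(-6) = -(-21)*(-6)/2 = -3*21 = -63)
1/C(G) = 1/(-63) = -1/63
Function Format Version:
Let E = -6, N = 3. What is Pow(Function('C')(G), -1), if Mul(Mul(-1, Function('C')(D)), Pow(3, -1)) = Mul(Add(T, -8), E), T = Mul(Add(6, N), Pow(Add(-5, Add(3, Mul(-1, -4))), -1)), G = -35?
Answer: Rational(-1, 63) ≈ -0.015873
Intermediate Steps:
T = Rational(9, 2) (T = Mul(Add(6, 3), Pow(Add(-5, Add(3, Mul(-1, -4))), -1)) = Mul(9, Pow(Add(-5, Add(3, 4)), -1)) = Mul(9, Pow(Add(-5, 7), -1)) = Mul(9, Pow(2, -1)) = Mul(9, Rational(1, 2)) = Rational(9, 2) ≈ 4.5000)
Function('C')(D) = -63 (Function('C')(D) = Mul(-3, Mul(Add(Rational(9, 2), -8), -6)) = Mul(-3, Mul(Rational(-7, 2), -6)) = Mul(-3, 21) = -63)
Pow(Function('C')(G), -1) = Pow(-63, -1) = Rational(-1, 63)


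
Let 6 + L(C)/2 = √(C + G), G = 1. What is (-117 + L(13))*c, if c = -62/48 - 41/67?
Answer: 131623/536 - 3061*√14/804 ≈ 231.32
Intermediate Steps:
c = -3061/1608 (c = -62*1/48 - 41*1/67 = -31/24 - 41/67 = -3061/1608 ≈ -1.9036)
L(C) = -12 + 2*√(1 + C) (L(C) = -12 + 2*√(C + 1) = -12 + 2*√(1 + C))
(-117 + L(13))*c = (-117 + (-12 + 2*√(1 + 13)))*(-3061/1608) = (-117 + (-12 + 2*√14))*(-3061/1608) = (-129 + 2*√14)*(-3061/1608) = 131623/536 - 3061*√14/804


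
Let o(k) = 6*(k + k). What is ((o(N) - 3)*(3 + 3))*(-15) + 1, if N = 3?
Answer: -2969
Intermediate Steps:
o(k) = 12*k (o(k) = 6*(2*k) = 12*k)
((o(N) - 3)*(3 + 3))*(-15) + 1 = ((12*3 - 3)*(3 + 3))*(-15) + 1 = ((36 - 3)*6)*(-15) + 1 = (33*6)*(-15) + 1 = 198*(-15) + 1 = -2970 + 1 = -2969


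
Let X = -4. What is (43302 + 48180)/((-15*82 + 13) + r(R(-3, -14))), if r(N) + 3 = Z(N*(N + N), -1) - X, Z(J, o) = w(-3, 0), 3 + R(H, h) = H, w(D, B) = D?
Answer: -91482/1219 ≈ -75.047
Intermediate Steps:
R(H, h) = -3 + H
Z(J, o) = -3
r(N) = -2 (r(N) = -3 + (-3 - 1*(-4)) = -3 + (-3 + 4) = -3 + 1 = -2)
(43302 + 48180)/((-15*82 + 13) + r(R(-3, -14))) = (43302 + 48180)/((-15*82 + 13) - 2) = 91482/((-1230 + 13) - 2) = 91482/(-1217 - 2) = 91482/(-1219) = 91482*(-1/1219) = -91482/1219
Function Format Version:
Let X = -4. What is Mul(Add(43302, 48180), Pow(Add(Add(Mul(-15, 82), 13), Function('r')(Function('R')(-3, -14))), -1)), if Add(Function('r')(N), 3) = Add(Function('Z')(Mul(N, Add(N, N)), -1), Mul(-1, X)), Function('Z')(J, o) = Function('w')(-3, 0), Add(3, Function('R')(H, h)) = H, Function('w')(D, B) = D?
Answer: Rational(-91482, 1219) ≈ -75.047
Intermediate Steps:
Function('R')(H, h) = Add(-3, H)
Function('Z')(J, o) = -3
Function('r')(N) = -2 (Function('r')(N) = Add(-3, Add(-3, Mul(-1, -4))) = Add(-3, Add(-3, 4)) = Add(-3, 1) = -2)
Mul(Add(43302, 48180), Pow(Add(Add(Mul(-15, 82), 13), Function('r')(Function('R')(-3, -14))), -1)) = Mul(Add(43302, 48180), Pow(Add(Add(Mul(-15, 82), 13), -2), -1)) = Mul(91482, Pow(Add(Add(-1230, 13), -2), -1)) = Mul(91482, Pow(Add(-1217, -2), -1)) = Mul(91482, Pow(-1219, -1)) = Mul(91482, Rational(-1, 1219)) = Rational(-91482, 1219)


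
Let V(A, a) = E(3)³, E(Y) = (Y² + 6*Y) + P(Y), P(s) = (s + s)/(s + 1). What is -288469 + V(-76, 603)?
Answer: -2122559/8 ≈ -2.6532e+5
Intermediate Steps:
P(s) = 2*s/(1 + s) (P(s) = (2*s)/(1 + s) = 2*s/(1 + s))
E(Y) = Y² + 6*Y + 2*Y/(1 + Y) (E(Y) = (Y² + 6*Y) + 2*Y/(1 + Y) = Y² + 6*Y + 2*Y/(1 + Y))
V(A, a) = 185193/8 (V(A, a) = (3*(2 + (1 + 3)*(6 + 3))/(1 + 3))³ = (3*(2 + 4*9)/4)³ = (3*(¼)*(2 + 36))³ = (3*(¼)*38)³ = (57/2)³ = 185193/8)
-288469 + V(-76, 603) = -288469 + 185193/8 = -2122559/8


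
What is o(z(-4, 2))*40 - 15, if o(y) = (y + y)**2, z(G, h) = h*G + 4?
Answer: 2545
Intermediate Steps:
z(G, h) = 4 + G*h (z(G, h) = G*h + 4 = 4 + G*h)
o(y) = 4*y**2 (o(y) = (2*y)**2 = 4*y**2)
o(z(-4, 2))*40 - 15 = (4*(4 - 4*2)**2)*40 - 15 = (4*(4 - 8)**2)*40 - 15 = (4*(-4)**2)*40 - 15 = (4*16)*40 - 15 = 64*40 - 15 = 2560 - 15 = 2545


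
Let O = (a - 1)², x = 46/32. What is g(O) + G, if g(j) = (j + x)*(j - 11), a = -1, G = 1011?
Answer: 15567/16 ≈ 972.94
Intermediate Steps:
x = 23/16 (x = 46*(1/32) = 23/16 ≈ 1.4375)
O = 4 (O = (-1 - 1)² = (-2)² = 4)
g(j) = (-11 + j)*(23/16 + j) (g(j) = (j + 23/16)*(j - 11) = (23/16 + j)*(-11 + j) = (-11 + j)*(23/16 + j))
g(O) + G = (-253/16 + 4² - 153/16*4) + 1011 = (-253/16 + 16 - 153/4) + 1011 = -609/16 + 1011 = 15567/16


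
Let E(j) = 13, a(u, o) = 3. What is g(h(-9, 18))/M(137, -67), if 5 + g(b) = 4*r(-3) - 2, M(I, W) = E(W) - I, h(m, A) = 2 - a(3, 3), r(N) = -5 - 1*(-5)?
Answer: 7/124 ≈ 0.056452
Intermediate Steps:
r(N) = 0 (r(N) = -5 + 5 = 0)
h(m, A) = -1 (h(m, A) = 2 - 1*3 = 2 - 3 = -1)
M(I, W) = 13 - I
g(b) = -7 (g(b) = -5 + (4*0 - 2) = -5 + (0 - 2) = -5 - 2 = -7)
g(h(-9, 18))/M(137, -67) = -7/(13 - 1*137) = -7/(13 - 137) = -7/(-124) = -7*(-1/124) = 7/124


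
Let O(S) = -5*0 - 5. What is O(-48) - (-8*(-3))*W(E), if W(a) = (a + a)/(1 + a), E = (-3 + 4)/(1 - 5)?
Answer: 11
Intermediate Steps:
E = -1/4 (E = 1/(-4) = 1*(-1/4) = -1/4 ≈ -0.25000)
W(a) = 2*a/(1 + a) (W(a) = (2*a)/(1 + a) = 2*a/(1 + a))
O(S) = -5 (O(S) = 0 - 5 = -5)
O(-48) - (-8*(-3))*W(E) = -5 - (-8*(-3))*2*(-1/4)/(1 - 1/4) = -5 - 24*2*(-1/4)/(3/4) = -5 - 24*2*(-1/4)*(4/3) = -5 - 24*(-2)/3 = -5 - 1*(-16) = -5 + 16 = 11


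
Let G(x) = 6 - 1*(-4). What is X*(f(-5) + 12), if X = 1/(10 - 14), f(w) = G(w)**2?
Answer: -28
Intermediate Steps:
G(x) = 10 (G(x) = 6 + 4 = 10)
f(w) = 100 (f(w) = 10**2 = 100)
X = -1/4 (X = 1/(-4) = -1/4 ≈ -0.25000)
X*(f(-5) + 12) = -(100 + 12)/4 = -1/4*112 = -28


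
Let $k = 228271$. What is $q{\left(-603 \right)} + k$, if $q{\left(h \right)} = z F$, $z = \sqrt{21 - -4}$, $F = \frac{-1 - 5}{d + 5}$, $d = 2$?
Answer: $\frac{1597867}{7} \approx 2.2827 \cdot 10^{5}$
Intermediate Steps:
$F = - \frac{6}{7}$ ($F = \frac{-1 - 5}{2 + 5} = - \frac{6}{7} \approx -0.85714$)
$z = 5$ ($z = \sqrt{21 + \left(-11 + 15\right)} = \sqrt{21 + 4} = \sqrt{25} = 5$)
$q{\left(h \right)} = - \frac{30}{7}$ ($q{\left(h \right)} = 5 \left(- \frac{6}{7}\right) = - \frac{30}{7}$)
$q{\left(-603 \right)} + k = - \frac{30}{7} + 228271 = \frac{1597867}{7}$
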